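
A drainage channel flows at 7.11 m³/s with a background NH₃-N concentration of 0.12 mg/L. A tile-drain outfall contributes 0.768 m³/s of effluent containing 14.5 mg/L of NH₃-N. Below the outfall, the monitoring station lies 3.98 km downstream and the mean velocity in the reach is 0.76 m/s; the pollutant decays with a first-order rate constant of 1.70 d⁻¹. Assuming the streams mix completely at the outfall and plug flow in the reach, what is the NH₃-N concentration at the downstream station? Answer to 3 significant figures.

1.37 mg/L

Mass balance: C = (7.110·0.1200 + 0.7680·14.50) / 7.878 = 11.99/7.878 = 1.522 mg/L.
Travel time t = 3.98·1000 / 0.76 = 5237 s = 1.455 h.
First-order decay: C = 1.522·exp(−k·t) = 1.522·0.9021 = 1.373 mg/L.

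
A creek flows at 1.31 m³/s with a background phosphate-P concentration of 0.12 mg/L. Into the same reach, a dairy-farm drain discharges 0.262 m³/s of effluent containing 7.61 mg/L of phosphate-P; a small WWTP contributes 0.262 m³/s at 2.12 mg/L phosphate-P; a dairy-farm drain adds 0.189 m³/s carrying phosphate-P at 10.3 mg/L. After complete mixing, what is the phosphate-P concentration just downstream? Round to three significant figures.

Mixed concentration C = ΣQC/ΣQ = (1.310·0.1200 + 0.2620·7.610 + 0.2620·2.120 + 0.1890·10.30) / 2.023 = 4.653/2.023 = 2.300 mg/L.

2.30 mg/L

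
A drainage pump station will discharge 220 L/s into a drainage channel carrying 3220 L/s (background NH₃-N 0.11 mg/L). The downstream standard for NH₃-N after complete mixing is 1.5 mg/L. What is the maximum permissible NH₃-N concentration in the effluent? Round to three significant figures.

21.8 mg/L

At the limit, (Qr·Cr + Qe·Cₑ)/(Qr + Qe) = 1.5:
Cₑ = (3440·1.5 − 3220·0.1100) / 220.0 = 21.84 mg/L.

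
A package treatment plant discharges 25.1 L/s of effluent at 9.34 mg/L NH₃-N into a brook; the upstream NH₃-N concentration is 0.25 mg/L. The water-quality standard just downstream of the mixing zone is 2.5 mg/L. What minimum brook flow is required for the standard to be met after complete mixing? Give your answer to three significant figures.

Set C_mix = 2.5: (Q·0.2500 + 25.10·9.340) / (Q + 25.10) = 2.5
→ Q = 25.10·(9.340 − 2.5)/(2.5 − 0.2500) = 76.30 L/s.

76.3 L/s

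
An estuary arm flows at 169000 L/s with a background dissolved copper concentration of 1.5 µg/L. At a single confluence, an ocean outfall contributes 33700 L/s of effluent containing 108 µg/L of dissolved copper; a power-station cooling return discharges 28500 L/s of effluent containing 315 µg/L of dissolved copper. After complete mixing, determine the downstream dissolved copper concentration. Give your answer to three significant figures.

55.7 µg/L

Conservation of mass: C = (169000·1.500 + 33700·108.0 + 28500·315.0) / 231200 = 12870000/231200 = 55.67 µg/L.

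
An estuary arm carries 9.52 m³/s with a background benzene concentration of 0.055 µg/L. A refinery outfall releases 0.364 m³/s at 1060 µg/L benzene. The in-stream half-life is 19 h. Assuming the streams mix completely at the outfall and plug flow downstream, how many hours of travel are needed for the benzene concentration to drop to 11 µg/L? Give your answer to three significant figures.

34.8 h

Mass balance: C = (9.520·0.05500 + 0.3640·1060) / 9.884 = 386.4/9.884 = 39.09 µg/L.
Half-life 19 h → k = ln 2 / 19 = 0.03648 h⁻¹ = 0.8756 d⁻¹.
39.09·exp(−k·t) = 11 → t = ln(39.09/11)/k = 125100 s = 34.76 h.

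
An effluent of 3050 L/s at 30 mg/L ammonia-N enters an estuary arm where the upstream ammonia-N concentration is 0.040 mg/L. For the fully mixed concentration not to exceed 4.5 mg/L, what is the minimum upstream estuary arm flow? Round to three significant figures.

Set C_mix = 4.5: (Q·0.04000 + 3050·30.00) / (Q + 3050) = 4.5
→ Q = 3050·(30.00 − 4.5)/(4.5 − 0.04000) = 17440 L/s.

17400 L/s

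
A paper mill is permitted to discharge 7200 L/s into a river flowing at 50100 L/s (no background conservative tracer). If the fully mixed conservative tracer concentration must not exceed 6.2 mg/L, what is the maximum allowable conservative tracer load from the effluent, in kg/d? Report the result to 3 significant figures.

Mass balance at the limit: 50100·0 + 7200·Cₑ = 57300·6.2 → Cₑ = 49.34 mg/L.
7200 L/s = 7.200 m³/s. Load = 7.200 m³/s × 49.34 g/m³ × 86 400 s/d = 30690 kg/d.

30700 kg/d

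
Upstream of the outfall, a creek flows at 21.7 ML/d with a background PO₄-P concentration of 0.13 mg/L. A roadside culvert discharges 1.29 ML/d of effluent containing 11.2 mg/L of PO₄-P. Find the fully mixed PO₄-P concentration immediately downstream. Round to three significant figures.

0.751 mg/L

Mixed concentration C = ΣQC/ΣQ = (21.70·0.1300 + 1.290·11.20) / 22.99 = 17.27/22.99 = 0.7512 mg/L.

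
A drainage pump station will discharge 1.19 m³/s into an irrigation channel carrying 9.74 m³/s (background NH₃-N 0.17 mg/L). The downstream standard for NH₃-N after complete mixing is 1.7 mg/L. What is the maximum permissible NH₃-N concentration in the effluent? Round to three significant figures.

14.2 mg/L

At the limit, (Qr·Cr + Qe·Cₑ)/(Qr + Qe) = 1.7:
Cₑ = (10.93·1.7 − 9.740·0.1700) / 1.190 = 14.22 mg/L.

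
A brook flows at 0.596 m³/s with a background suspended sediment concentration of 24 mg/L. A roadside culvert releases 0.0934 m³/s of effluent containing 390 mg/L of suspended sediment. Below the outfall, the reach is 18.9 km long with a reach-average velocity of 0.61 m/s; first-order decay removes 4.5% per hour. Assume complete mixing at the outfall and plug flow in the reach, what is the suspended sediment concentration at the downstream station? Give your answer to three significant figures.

49.5 mg/L

Mass balance: C = (0.5960·24.00 + 0.09340·390.0) / 0.6894 = 50.73/0.6894 = 73.59 mg/L.
Travel time t = 18.9·1000 / 0.61 = 30980 s = 8.607 h.
4.5%/h lost → k = −ln(1 − 0.045) = 0.04604 h⁻¹.
First-order decay: C = 73.59·exp(−k·t) = 73.59·0.6728 = 49.51 mg/L.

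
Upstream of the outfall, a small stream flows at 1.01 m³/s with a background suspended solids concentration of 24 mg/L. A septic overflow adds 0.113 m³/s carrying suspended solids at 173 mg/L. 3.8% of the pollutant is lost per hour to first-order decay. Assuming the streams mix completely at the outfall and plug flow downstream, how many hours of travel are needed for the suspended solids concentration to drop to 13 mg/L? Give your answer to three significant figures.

28.4 h

After mixing, C = (1.010·24.00 + 0.1130·173.0) / 1.123 = 43.79/1.123 = 38.99 mg/L.
3.8%/h lost → k = −ln(1 − 0.038) = 0.03874 h⁻¹.
38.99·exp(−k·t) = 13 → t = ln(38.99/13)/k = 102100 s = 28.35 h.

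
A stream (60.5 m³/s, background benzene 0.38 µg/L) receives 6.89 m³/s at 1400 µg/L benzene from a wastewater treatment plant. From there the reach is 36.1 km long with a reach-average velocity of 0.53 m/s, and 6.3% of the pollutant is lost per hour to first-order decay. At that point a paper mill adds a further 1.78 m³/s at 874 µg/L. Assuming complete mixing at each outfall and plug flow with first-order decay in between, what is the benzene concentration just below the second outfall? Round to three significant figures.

Mass balance: C = (60.50·0.3800 + 6.890·1400) / 67.39 = 9669/67.39 = 143.5 µg/L; combined flow 67.39 m³/s.
Travel time t = 36.1·1000 / 0.53 = 68110 s = 18.92 h.
6.3%/h lost → k = −ln(1 − 0.063) = 0.06507 h⁻¹.
After decay, C = 143.5 × e^(−kt) = 143.5 × 0.2919 = 41.89 µg/L.
Second outfall: C = (67.39·41.89 + 1.780·874.0)/69.17 = 63.30 µg/L.

63.3 µg/L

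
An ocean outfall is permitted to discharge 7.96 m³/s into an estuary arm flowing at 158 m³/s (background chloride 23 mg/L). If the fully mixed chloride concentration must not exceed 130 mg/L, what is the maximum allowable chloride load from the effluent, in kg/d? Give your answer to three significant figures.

1550000 kg/d

Mass balance at the limit: 158.0·23.00 + 7.960·Cₑ = 166.0·130 → Cₑ = 2254 mg/L.
Load = 7.960 m³/s × 2254 g/m³ × 86 400 s/d = 1550000 kg/d.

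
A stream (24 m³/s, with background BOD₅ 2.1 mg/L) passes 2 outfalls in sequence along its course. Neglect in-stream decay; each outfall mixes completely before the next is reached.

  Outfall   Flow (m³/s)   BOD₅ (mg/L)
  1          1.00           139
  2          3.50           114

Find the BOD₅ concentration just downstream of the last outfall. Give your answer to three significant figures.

Below outfall 1: Q → 25.00 m³/s, C = (24.00·2.100 + 1.000·139.0)/25.00 = 7.576 mg/L.
Below outfall 2: Q → 28.50 m³/s, C = (25.00·7.576 + 3.500·114.0)/28.50 = 20.65 mg/L.

20.6 mg/L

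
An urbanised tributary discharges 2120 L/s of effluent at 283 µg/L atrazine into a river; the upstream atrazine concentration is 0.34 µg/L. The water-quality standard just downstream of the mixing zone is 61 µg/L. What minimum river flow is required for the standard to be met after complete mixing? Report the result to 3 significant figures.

Set C_mix = 61: (Q·0.3400 + 2120·283.0) / (Q + 2120) = 61
→ Q = 2120·(283.0 − 61)/(61 − 0.3400) = 7759 L/s.

7760 L/s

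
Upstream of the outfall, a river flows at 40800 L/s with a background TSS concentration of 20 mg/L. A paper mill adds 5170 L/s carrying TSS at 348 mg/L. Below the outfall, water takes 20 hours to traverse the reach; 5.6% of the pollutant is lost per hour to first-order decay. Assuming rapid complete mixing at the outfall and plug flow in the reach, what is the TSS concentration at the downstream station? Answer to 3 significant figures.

Conservation of mass: C = (40800·20.00 + 5170·348.0) / 45970 = 2615000/45970 = 56.89 mg/L.
5.6%/h lost → k = −ln(1 − 0.056) = 0.05763 h⁻¹.
Decay over the reach: 56.89·exp(−kt) = 56.89·0.3158 = 17.97 mg/L.

18.0 mg/L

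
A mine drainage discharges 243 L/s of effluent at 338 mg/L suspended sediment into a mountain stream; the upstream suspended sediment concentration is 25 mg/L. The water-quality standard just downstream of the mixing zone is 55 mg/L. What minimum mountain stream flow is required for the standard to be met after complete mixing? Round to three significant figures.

Set C_mix = 55: (Q·25.00 + 243.0·338.0) / (Q + 243.0) = 55
→ Q = 243.0·(338.0 − 55)/(55 − 25.00) = 2292 L/s.

2290 L/s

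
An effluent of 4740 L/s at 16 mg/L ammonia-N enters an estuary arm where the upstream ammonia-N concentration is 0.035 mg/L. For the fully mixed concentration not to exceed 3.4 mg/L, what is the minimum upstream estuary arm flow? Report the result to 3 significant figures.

17700 L/s

Set C_mix = 3.4: (Q·0.03500 + 4740·16.00) / (Q + 4740) = 3.4
→ Q = 4740·(16.00 − 3.4)/(3.4 − 0.03500) = 17750 L/s.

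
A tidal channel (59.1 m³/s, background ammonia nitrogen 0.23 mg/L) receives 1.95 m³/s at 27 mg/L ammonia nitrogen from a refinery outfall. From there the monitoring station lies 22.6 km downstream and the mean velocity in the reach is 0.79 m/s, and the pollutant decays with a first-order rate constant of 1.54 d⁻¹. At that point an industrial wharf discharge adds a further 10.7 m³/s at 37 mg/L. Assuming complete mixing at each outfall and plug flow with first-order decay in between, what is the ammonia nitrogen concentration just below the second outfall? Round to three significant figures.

Conservation of mass: C = (59.10·0.2300 + 1.950·27.00) / 61.05 = 66.24/61.05 = 1.085 mg/L; combined flow 61.05 m³/s.
Travel time t = 22.6·1000 / 0.79 = 28610 s = 7.947 h.
Applying C = C₀e^(−kt): 1.085 × 0.6006 = 0.6516 mg/L.
At the second outfall, C = (61.05·0.6516 + 10.70·37.00) / (61.05 + 10.70) = 6.072 mg/L.

6.07 mg/L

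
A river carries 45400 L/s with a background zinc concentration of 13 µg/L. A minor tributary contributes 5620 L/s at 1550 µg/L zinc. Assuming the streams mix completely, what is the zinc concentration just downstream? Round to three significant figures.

182 µg/L

Flow-weighted average: C = (45400·13.00 + 5620·1550) / 51020 = 9301000/51020 = 182.3 µg/L.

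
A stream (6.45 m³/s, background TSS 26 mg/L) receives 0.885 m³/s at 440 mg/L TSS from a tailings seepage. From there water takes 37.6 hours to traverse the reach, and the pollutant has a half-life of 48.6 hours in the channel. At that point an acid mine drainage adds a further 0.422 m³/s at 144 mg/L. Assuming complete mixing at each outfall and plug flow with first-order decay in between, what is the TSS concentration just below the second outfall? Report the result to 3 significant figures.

Flow-weighted average: C = (6.450·26.00 + 0.8850·440.0) / 7.335 = 557.1/7.335 = 75.95 mg/L; combined flow 7.335 m³/s.
Half-life 48.6 h → k = ln 2 / 48.6 = 0.01426 h⁻¹ = 0.3423 d⁻¹.
First-order decay: C = 75.95·exp(−k·t) = 75.95·0.5849 = 44.43 mg/L.
Second outfall: C = (7.335·44.43 + 0.4220·144.0)/7.757 = 49.84 mg/L.

49.8 mg/L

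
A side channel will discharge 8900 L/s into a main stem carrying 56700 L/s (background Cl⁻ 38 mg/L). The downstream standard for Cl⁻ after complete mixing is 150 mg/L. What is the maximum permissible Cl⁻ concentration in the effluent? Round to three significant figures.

864 mg/L

At the limit, (Qr·Cr + Qe·Cₑ)/(Qr + Qe) = 150:
Cₑ = (65600·150 − 56700·38.00) / 8900 = 863.5 mg/L.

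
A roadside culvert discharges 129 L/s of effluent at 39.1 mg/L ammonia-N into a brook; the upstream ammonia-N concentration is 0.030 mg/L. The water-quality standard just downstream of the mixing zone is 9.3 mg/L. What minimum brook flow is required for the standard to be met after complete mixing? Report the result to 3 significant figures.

Set C_mix = 9.3: (Q·0.03000 + 129.0·39.10) / (Q + 129.0) = 9.3
→ Q = 129.0·(39.10 − 9.3)/(9.3 − 0.03000) = 414.7 L/s.

415 L/s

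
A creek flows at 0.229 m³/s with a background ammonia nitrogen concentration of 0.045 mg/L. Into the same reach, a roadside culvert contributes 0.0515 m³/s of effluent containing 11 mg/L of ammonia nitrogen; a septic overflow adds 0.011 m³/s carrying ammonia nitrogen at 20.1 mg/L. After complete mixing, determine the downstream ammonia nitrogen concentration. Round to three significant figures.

Mixed concentration C = ΣQC/ΣQ = (0.2290·0.04500 + 0.05150·11.00 + 0.01100·20.10) / 0.2915 = 0.7979/0.2915 = 2.737 mg/L.

2.74 mg/L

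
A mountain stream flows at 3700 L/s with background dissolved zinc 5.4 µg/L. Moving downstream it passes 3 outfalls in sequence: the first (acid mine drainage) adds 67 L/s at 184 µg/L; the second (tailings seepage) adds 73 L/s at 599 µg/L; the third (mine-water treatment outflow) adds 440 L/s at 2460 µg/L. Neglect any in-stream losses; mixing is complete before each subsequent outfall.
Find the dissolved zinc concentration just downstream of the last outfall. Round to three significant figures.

After outfall 1: Q = 3700 + 67.00 = 3767 L/s; C = (3700·5.400 + 67.00·184.0)/3767 = 8.577 µg/L.
After outfall 2: Q = 3767 + 73.00 = 3840 L/s; C = (3767·8.577 + 73.00·599.0)/3840 = 19.80 µg/L.
After outfall 3: Q = 3840 + 440.0 = 4280 L/s; C = (3840·19.80 + 440.0·2460)/4280 = 270.7 µg/L.

271 µg/L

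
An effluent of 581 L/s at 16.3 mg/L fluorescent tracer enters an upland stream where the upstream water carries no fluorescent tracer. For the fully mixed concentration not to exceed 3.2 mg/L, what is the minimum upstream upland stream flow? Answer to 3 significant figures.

Set C_mix = 3.2: (Q·0 + 581.0·16.30) / (Q + 581.0) = 3.2
→ Q = 581.0·(16.30 − 3.2)/(3.2 − 0) = 2378 L/s.

2380 L/s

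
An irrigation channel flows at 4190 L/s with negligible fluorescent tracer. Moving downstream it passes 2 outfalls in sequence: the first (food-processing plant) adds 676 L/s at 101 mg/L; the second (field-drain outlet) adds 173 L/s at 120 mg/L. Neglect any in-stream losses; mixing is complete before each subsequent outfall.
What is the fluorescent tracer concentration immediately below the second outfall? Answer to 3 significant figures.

17.7 mg/L

After outfall 1: Q = 4190 + 676.0 = 4866 L/s; C = (4190·0 + 676.0·101.0)/4866 = 14.03 mg/L.
After outfall 2: Q = 4866 + 173.0 = 5039 L/s; C = (4866·14.03 + 173.0·120.0)/5039 = 17.67 mg/L.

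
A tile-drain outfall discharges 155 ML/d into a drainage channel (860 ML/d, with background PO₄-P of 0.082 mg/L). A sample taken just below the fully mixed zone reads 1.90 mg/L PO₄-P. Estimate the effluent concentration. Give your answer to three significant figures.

Mass balance: 860.0·0.08200 + 155.0·Cₑ = 1015·1.900
→ Cₑ = (1015·1.900 − 860.0·0.08200) / 155.0 = 11.99 mg/L.

12.0 mg/L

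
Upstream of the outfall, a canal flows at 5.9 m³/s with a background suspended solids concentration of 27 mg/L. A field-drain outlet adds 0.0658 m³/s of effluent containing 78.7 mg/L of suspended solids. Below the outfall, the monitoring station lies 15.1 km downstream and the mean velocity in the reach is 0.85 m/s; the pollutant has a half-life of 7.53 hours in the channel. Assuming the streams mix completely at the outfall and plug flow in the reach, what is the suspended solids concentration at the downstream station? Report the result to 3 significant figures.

Conservation of mass: C = (5.900·27.00 + 0.06580·78.70) / 5.966 = 164.5/5.966 = 27.57 mg/L.
Travel time t = 15.1·1000 / 0.85 = 17760 s = 4.935 h.
Half-life 7.53 h → k = ln 2 / 7.53 = 0.09205 h⁻¹ = 2.209 d⁻¹.
After decay, C = 27.57 × e^(−kt) = 27.57 × 0.6349 = 17.51 mg/L.

17.5 mg/L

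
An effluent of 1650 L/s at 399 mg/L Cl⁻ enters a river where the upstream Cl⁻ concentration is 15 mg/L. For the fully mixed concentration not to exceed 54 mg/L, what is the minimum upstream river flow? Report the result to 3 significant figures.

14600 L/s

Set C_mix = 54: (Q·15.00 + 1650·399.0) / (Q + 1650) = 54
→ Q = 1650·(399.0 − 54)/(54 − 15.00) = 14600 L/s.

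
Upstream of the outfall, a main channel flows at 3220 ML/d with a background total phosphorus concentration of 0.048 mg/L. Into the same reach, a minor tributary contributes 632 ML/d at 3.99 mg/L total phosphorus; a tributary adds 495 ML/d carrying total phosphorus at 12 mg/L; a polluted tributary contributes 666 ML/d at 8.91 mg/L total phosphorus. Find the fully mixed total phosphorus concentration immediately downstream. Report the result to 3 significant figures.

2.90 mg/L

Flow-weighted average: C = (3220·0.04800 + 632.0·3.990 + 495.0·12.00 + 666.0·8.910) / 5013 = 14550/5013 = 2.903 mg/L.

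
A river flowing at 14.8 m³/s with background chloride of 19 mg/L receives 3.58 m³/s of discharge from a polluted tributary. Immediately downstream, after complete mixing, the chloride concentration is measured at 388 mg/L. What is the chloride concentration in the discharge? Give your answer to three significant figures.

Mass balance: 14.80·19.00 + 3.580·Cₑ = 18.38·388.0
→ Cₑ = (18.38·388.0 − 14.80·19.00) / 3.580 = 1913 mg/L.

1910 mg/L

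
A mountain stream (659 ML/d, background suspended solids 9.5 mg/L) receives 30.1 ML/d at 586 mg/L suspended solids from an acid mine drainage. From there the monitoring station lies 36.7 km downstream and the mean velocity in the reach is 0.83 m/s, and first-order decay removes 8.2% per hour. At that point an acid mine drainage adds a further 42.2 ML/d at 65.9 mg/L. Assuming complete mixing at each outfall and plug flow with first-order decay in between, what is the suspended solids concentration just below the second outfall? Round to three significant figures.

Mass balance: C = (659.0·9.500 + 30.10·586.0) / 689.1 = 23900/689.1 = 34.68 mg/L; combined flow 689.1 ML/d.
Travel time t = 36.7·1000 / 0.83 = 44220 s = 12.28 h.
8.2%/h lost → k = −ln(1 − 0.082) = 0.08556 h⁻¹.
First-order decay: C = 34.68·exp(−k·t) = 34.68·0.3496 = 12.13 mg/L.
Second outfall: C = (689.1·12.13 + 42.20·65.90)/731.3 = 15.23 mg/L.

15.2 mg/L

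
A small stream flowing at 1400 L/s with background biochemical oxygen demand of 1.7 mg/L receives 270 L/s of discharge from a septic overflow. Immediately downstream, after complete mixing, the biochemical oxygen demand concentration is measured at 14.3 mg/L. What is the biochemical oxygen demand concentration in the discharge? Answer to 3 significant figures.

79.6 mg/L

Mass balance: 1400·1.700 + 270.0·Cₑ = 1670·14.30
→ Cₑ = (1670·14.30 − 1400·1.700) / 270.0 = 79.63 mg/L.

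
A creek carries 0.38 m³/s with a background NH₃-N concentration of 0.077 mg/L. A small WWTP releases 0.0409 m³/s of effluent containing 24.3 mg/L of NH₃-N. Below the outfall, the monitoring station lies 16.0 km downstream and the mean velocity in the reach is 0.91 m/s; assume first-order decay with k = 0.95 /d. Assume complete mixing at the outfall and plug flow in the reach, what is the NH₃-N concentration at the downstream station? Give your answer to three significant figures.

2.00 mg/L

Mixed concentration C = ΣQC/ΣQ = (0.3800·0.07700 + 0.04090·24.30) / 0.4209 = 1.023/0.4209 = 2.431 mg/L.
Travel time t = 16.0·1000 / 0.91 = 17580 s = 4.884 h.
After decay, C = 2.431 × e^(−kt) = 2.431 × 0.8242 = 2.004 mg/L.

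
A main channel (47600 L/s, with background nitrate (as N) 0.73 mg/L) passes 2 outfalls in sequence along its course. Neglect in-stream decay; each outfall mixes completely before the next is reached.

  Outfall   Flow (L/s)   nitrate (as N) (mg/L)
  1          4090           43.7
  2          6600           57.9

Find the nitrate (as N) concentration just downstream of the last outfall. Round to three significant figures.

After outfall 1: Q = 47600 + 4090 = 51690 L/s; C = (47600·0.7300 + 4090·43.70)/51690 = 4.130 mg/L.
After outfall 2: Q = 51690 + 6600 = 58290 L/s; C = (51690·4.130 + 6600·57.90)/58290 = 10.22 mg/L.

10.2 mg/L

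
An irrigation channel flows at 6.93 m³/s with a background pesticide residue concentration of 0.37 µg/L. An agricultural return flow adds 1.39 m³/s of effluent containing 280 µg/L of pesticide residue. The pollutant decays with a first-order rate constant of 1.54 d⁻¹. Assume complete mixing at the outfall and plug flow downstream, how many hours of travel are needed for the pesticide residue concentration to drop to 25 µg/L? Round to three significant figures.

9.87 h

Mass balance: C = (6.930·0.3700 + 1.390·280.0) / 8.320 = 391.8/8.320 = 47.09 µg/L.
47.09·exp(−k·t) = 25 → t = ln(47.09/25)/k = 35520 s = 9.867 h.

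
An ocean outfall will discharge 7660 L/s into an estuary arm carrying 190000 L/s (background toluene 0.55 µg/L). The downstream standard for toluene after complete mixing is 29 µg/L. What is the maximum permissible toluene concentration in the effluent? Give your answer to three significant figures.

735 µg/L

At the limit, (Qr·Cr + Qe·Cₑ)/(Qr + Qe) = 29:
Cₑ = (197700·29 − 190000·0.5500) / 7660 = 734.7 µg/L.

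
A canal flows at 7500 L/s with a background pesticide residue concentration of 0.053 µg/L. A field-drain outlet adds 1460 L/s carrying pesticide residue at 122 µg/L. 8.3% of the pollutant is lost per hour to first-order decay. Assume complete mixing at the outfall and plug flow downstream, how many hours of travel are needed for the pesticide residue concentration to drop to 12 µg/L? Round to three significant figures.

Mixed concentration C = ΣQC/ΣQ = (7500·0.05300 + 1460·122.0) / 8960 = 178500/8960 = 19.92 µg/L.
8.3%/h lost → k = −ln(1 − 0.083) = 0.08665 h⁻¹.
19.92·exp(−k·t) = 12 → t = ln(19.92/12)/k = 21060 s = 5.851 h.

5.85 h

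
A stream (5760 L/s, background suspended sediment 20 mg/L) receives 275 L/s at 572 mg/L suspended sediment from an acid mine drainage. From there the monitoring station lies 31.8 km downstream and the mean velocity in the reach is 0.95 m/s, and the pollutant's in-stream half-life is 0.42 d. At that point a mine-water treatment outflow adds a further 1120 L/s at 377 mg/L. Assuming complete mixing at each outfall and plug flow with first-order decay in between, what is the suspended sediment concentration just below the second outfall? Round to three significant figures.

79.1 mg/L

Conservation of mass: C = (5760·20.00 + 275.0·572.0) / 6035 = 272500/6035 = 45.15 mg/L; combined flow 6035 L/s.
Travel time t = 31.8·1000 / 0.95 = 33470 s = 9.298 h.
Half-life 0.42 d → k = ln 2 / 0.42 = 1.650 d⁻¹.
After decay, C = 45.15 × e^(−kt) = 45.15 × 0.5276 = 23.82 mg/L.
At the second outfall, C = (6035·23.82 + 1120·377.0) / (6035 + 1120) = 79.11 mg/L.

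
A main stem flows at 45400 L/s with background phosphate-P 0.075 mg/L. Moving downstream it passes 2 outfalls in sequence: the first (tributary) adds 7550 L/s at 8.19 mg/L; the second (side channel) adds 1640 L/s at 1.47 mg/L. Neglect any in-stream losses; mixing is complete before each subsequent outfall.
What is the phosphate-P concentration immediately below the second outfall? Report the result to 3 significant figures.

After outfall 1: Q = 45400 + 7550 = 52950 L/s; C = (45400·0.07500 + 7550·8.190)/52950 = 1.232 mg/L.
After outfall 2: Q = 52950 + 1640 = 54590 L/s; C = (52950·1.232 + 1640·1.470)/54590 = 1.239 mg/L.

1.24 mg/L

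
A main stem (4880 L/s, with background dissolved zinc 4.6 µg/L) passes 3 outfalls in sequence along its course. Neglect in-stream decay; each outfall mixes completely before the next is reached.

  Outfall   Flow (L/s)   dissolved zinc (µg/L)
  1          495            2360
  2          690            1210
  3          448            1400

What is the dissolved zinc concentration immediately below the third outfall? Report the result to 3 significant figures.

407 µg/L

Below outfall 1: Q → 5375 L/s, C = (4880·4.600 + 495.0·2360)/5375 = 221.5 µg/L.
Below outfall 2: Q → 6065 L/s, C = (5375·221.5 + 690.0·1210)/6065 = 334.0 µg/L.
Below outfall 3: Q → 6513 L/s, C = (6065·334.0 + 448.0·1400)/6513 = 407.3 µg/L.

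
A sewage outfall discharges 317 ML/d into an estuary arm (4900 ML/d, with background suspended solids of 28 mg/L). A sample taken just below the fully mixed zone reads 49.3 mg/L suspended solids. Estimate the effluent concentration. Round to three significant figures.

Mass balance: 4900·28.00 + 317.0·Cₑ = 5217·49.30
→ Cₑ = (5217·49.30 − 4900·28.00) / 317.0 = 378.5 mg/L.

379 mg/L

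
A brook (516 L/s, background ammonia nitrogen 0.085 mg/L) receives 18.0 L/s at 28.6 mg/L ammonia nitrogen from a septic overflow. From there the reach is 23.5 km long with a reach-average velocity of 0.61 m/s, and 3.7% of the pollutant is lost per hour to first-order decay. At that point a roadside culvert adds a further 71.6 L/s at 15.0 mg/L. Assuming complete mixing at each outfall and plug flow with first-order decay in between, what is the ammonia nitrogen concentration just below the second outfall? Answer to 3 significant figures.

2.39 mg/L

Conservation of mass: C = (516.0·0.08500 + 18.00·28.60) / 534.0 = 558.7/534.0 = 1.046 mg/L; combined flow 534.0 L/s.
Travel time t = 23.5·1000 / 0.61 = 38520 s = 10.70 h.
3.7%/h lost → k = −ln(1 − 0.037) = 0.03770 h⁻¹.
After decay, C = 1.046 × e^(−kt) = 1.046 × 0.6680 = 0.6989 mg/L.
Second outfall: C = (534.0·0.6989 + 71.60·15.00)/605.6 = 2.390 mg/L.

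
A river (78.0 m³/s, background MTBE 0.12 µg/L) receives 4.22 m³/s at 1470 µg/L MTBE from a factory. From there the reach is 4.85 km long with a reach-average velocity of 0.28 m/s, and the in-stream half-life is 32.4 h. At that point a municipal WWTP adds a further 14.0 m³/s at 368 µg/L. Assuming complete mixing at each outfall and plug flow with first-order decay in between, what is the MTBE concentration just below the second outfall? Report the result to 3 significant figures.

Flow-weighted average: C = (78.00·0.1200 + 4.220·1470) / 82.22 = 6213/82.22 = 75.56 µg/L; combined flow 82.22 m³/s.
Travel time t = 4.85·1000 / 0.28 = 17320 s = 4.812 h.
Half-life 32.4 h → k = ln 2 / 32.4 = 0.02139 h⁻¹ = 0.5134 d⁻¹.
Decay over the reach: 75.56·exp(−kt) = 75.56·0.9022 = 68.17 µg/L.
Second outfall: C = (82.22·68.17 + 14.00·368.0)/96.22 = 111.8 µg/L.

112 µg/L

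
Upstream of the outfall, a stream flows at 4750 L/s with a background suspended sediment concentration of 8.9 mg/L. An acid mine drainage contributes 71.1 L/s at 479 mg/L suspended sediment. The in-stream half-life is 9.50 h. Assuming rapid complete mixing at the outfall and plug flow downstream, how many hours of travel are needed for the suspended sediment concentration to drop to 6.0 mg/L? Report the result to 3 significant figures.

After mixing, C = (4750·8.900 + 71.10·479.0) / 4821 = 76330/4821 = 15.83 mg/L.
Half-life 9.50 h → k = ln 2 / 9.50 = 0.07296 h⁻¹ = 1.751 d⁻¹.
15.83·exp(−k·t) = 6.0 → t = ln(15.83/6.0)/k = 47880 s = 13.30 h.

13.3 h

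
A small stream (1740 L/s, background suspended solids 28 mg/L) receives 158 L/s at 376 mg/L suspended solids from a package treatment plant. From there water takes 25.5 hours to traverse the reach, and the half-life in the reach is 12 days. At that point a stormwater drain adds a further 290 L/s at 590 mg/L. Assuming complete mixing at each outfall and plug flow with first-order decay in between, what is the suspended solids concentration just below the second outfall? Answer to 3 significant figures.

125 mg/L

After mixing, C = (1740·28.00 + 158.0·376.0) / 1898 = 108100/1898 = 56.97 mg/L; combined flow 1898 L/s.
Half-life 12 d → k = ln 2 / 12 = 0.05776 d⁻¹.
Decay over the reach: 56.97·exp(−kt) = 56.97·0.9405 = 53.58 mg/L.
At the second outfall, C = (1898·53.58 + 290.0·590.0) / (1898 + 290.0) = 124.7 mg/L.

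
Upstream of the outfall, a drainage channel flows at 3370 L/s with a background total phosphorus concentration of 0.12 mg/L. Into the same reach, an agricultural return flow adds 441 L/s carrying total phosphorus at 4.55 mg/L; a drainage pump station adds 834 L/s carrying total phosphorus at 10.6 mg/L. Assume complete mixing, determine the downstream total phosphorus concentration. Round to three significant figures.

2.42 mg/L

Conservation of mass: C = (3370·0.1200 + 441.0·4.550 + 834.0·10.60) / 4645 = 11250/4645 = 2.422 mg/L.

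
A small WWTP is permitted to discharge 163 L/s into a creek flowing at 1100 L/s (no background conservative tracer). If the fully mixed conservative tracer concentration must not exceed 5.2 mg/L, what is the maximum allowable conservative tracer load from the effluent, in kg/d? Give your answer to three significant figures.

567 kg/d

Mass balance at the limit: 1100·0 + 163.0·Cₑ = 1263·5.2 → Cₑ = 40.29 mg/L.
163.0 L/s = 0.1630 m³/s. Load = 0.1630 m³/s × 40.29 g/m³ × 86 400 s/d = 567.4 kg/d.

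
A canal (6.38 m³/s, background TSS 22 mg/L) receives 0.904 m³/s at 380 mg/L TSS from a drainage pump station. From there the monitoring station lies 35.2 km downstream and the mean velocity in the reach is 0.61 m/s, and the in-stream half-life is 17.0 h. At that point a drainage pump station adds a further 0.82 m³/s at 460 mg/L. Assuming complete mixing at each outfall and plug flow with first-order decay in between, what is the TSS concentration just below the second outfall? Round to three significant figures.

Conservation of mass: C = (6.380·22.00 + 0.9040·380.0) / 7.284 = 483.9/7.284 = 66.43 mg/L; combined flow 7.284 m³/s.
Travel time t = 35.2·1000 / 0.61 = 57700 s = 16.03 h.
Half-life 17.0 h → k = ln 2 / 17.0 = 0.04077 h⁻¹ = 0.9786 d⁻¹.
Applying C = C₀e^(−kt): 66.43 × 0.5202 = 34.56 mg/L.
Second outfall: C = (7.284·34.56 + 0.8200·460.0)/8.104 = 77.60 mg/L.

77.6 mg/L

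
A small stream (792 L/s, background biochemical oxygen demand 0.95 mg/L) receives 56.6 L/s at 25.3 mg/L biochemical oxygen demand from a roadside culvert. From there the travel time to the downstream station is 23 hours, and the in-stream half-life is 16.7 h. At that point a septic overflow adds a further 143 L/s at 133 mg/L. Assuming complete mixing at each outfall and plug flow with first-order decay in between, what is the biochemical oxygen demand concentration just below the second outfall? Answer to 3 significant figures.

20.0 mg/L

Flow-weighted average: C = (792.0·0.9500 + 56.60·25.30) / 848.6 = 2184/848.6 = 2.574 mg/L; combined flow 848.6 L/s.
Half-life 16.7 h → k = ln 2 / 16.7 = 0.04151 h⁻¹ = 0.9961 d⁻¹.
After decay, C = 2.574 × e^(−kt) = 2.574 × 0.3850 = 0.9909 mg/L.
At the second outfall, C = (848.6·0.9909 + 143.0·133.0) / (848.6 + 143.0) = 20.03 mg/L.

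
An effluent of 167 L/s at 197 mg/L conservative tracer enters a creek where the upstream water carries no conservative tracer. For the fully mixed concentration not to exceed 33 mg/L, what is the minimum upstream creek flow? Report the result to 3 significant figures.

830 L/s

Set C_mix = 33: (Q·0 + 167.0·197.0) / (Q + 167.0) = 33
→ Q = 167.0·(197.0 − 33)/(33 − 0) = 829.9 L/s.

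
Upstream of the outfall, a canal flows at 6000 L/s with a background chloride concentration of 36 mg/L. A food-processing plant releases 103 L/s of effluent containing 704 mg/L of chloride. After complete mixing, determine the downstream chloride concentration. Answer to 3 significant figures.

47.3 mg/L

Mass balance: C = (6000·36.00 + 103.0·704.0) / 6103 = 288500/6103 = 47.27 mg/L.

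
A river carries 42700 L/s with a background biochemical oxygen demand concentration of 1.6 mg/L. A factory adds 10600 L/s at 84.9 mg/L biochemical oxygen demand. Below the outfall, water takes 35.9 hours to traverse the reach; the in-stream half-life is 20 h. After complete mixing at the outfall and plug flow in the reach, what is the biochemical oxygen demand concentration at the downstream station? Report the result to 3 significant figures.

Conservation of mass: C = (42700·1.600 + 10600·84.90) / 53300 = 968300/53300 = 18.17 mg/L.
Half-life 20 h → k = ln 2 / 20 = 0.03466 h⁻¹ = 0.8318 d⁻¹.
Applying C = C₀e^(−kt): 18.17 × 0.2882 = 5.235 mg/L.

5.23 mg/L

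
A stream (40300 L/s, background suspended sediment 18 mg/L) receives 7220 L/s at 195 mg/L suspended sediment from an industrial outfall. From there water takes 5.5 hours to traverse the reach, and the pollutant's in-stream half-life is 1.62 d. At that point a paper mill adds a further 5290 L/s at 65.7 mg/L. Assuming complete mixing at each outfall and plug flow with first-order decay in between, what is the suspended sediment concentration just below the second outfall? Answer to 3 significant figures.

43.2 mg/L

Flow-weighted average: C = (40300·18.00 + 7220·195.0) / 47520 = 2133000/47520 = 44.89 mg/L; combined flow 47520 L/s.
Half-life 1.62 d → k = ln 2 / 1.62 = 0.4279 d⁻¹.
After decay, C = 44.89 × e^(−kt) = 44.89 × 0.9066 = 40.70 mg/L.
Second outfall: C = (47520·40.70 + 5290·65.70)/52810 = 43.20 mg/L.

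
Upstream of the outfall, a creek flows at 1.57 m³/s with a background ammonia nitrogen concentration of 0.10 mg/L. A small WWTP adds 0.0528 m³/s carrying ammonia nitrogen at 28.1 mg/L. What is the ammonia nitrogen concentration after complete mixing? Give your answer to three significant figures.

Flow-weighted average: C = (1.570·0.1000 + 0.05280·28.10) / 1.623 = 1.641/1.623 = 1.011 mg/L.

1.01 mg/L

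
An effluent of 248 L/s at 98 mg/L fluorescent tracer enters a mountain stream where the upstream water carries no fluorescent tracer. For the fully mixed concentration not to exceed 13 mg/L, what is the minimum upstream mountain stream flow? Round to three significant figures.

1620 L/s

Set C_mix = 13: (Q·0 + 248.0·98.00) / (Q + 248.0) = 13
→ Q = 248.0·(98.00 − 13)/(13 − 0) = 1622 L/s.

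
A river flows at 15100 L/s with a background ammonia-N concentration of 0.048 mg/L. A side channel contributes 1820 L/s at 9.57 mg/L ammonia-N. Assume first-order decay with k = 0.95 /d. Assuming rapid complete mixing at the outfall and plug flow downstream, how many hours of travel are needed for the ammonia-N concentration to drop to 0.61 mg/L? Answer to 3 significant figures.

14.2 h

Conservation of mass: C = (15100·0.04800 + 1820·9.570) / 16920 = 18140/16920 = 1.072 mg/L.
1.072·exp(−k·t) = 0.61 → t = ln(1.072/0.61)/k = 51300 s = 14.25 h.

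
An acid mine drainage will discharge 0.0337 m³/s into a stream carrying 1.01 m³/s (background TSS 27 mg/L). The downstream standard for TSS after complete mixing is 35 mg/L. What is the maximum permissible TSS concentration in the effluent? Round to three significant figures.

At the limit, (Qr·Cr + Qe·Cₑ)/(Qr + Qe) = 35:
Cₑ = (1.044·35 − 1.010·27.00) / 0.03370 = 274.8 mg/L.

275 mg/L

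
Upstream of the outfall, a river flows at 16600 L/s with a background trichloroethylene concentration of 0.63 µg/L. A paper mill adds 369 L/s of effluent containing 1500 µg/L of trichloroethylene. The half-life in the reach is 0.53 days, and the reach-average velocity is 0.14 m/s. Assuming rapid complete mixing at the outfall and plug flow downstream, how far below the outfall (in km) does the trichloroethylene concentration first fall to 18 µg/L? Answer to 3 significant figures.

Conservation of mass: C = (16600·0.6300 + 369.0·1500) / 16970 = 564000/16970 = 33.23 µg/L.
Half-life 0.53 d → k = ln 2 / 0.53 = 1.308 d⁻¹.
Set 33.23·exp(−k·t) = 18 → t = ln(33.23/18)/k = 40510 s = 11.25 h.
Distance = v·t = 0.14·40510 = 5672 m = 5.672 km.

5.67 km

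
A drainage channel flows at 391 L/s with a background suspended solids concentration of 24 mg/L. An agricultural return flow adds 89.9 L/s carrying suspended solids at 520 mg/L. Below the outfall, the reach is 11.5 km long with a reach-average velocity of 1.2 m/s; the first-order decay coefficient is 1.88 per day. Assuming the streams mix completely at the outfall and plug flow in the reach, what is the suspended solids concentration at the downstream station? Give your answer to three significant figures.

94.8 mg/L

Mass balance: C = (391.0·24.00 + 89.90·520.0) / 480.9 = 56130/480.9 = 116.7 mg/L.
Travel time t = 11.5·1000 / 1.2 = 9583 s = 2.662 h.
Applying C = C₀e^(−kt): 116.7 × 0.8118 = 94.75 mg/L.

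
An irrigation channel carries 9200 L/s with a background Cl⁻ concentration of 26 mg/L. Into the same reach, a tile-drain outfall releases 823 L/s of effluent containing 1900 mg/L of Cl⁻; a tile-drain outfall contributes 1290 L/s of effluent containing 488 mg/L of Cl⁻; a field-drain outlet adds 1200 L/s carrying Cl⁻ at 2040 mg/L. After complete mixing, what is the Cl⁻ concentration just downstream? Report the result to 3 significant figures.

Flow-weighted average: C = (9200·26.00 + 823.0·1900 + 1290·488.0 + 1200·2040) / 12510 = 4880000/12510 = 390.0 mg/L.

390 mg/L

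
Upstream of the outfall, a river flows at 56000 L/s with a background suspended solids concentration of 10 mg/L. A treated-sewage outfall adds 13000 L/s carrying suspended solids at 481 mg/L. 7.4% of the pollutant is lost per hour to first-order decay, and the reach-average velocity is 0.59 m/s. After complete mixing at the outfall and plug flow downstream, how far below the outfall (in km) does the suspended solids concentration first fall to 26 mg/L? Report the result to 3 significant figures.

Mass balance: C = (56000·10.00 + 13000·481.0) / 69000 = 6813000/69000 = 98.74 mg/L.
7.4%/h lost → k = −ln(1 − 0.074) = 0.07688 h⁻¹.
Set 98.74·exp(−k·t) = 26 → t = ln(98.74/26)/k = 62480 s = 17.36 h.
Distance = v·t = 0.59·62480 = 36870 m = 36.87 km.

36.9 km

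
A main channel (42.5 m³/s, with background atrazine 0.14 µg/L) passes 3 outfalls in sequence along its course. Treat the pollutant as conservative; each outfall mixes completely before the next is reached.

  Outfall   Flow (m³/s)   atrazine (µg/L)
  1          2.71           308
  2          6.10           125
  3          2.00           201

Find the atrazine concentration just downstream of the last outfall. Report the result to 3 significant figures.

37.6 µg/L

Outfall 1: combined Q = 45.21 m³/s; C = (42.50·0.1400 + 2.710·308.0)/45.21 = 18.59 µg/L.
Outfall 2: combined Q = 51.31 m³/s; C = (45.21·18.59 + 6.100·125.0)/51.31 = 31.24 µg/L.
Outfall 3: combined Q = 53.31 m³/s; C = (51.31·31.24 + 2.000·201.0)/53.31 = 37.61 µg/L.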